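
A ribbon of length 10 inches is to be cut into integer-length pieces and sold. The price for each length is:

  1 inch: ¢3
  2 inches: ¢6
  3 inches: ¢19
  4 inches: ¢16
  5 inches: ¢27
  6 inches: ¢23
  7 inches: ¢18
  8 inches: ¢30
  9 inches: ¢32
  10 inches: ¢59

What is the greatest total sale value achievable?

Consider every possible first cut. v[k] is the best of p[i]+v[k−i] over all sellable i≤k.
v[1] = 3
v[2] = max(3+3, 6+0) = 6
v[3] = max(3+6, 6+3, 19+0) = 19
v[4] = max(3+19, 6+6, 19+3, 16+0) = 22
v[5] = max(3+22, 6+19, 19+6, 16+3, 27+0) = 27
v[6] = max(3+27, 6+22, 19+19, 16+6, 27+3, 23+0) = 38
v[7] = max(3+38, 6+27, 19+22, …, 23+3, 18+0) = 41
v[8] = max(3+41, 6+38, 19+27, …, 18+3, 30+0) = 46
v[9] = max(3+46, 6+41, 19+38, …, 30+3, 32+0) = 57
v[10] = max(3+57, 6+46, 19+41, …, 32+3, 59+0) = 60
One optimal cutting: 3 + 3 + 3 + 1 → ¢19 + ¢19 + ¢19 + ¢3 = ¢60.

60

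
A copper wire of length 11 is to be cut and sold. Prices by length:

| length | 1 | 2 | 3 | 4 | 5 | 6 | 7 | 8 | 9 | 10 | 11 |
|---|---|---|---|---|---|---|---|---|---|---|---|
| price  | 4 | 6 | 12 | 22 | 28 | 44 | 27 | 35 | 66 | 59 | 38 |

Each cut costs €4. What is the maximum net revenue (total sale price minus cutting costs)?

68

Consider every possible first cut. v[k] is the best of p[i]+v[k−i] over all sellable i≤k, charging 4 whenever i<k.
v[1] = 4
v[2] = 6
v[3] = 12
v[4] = 22
v[5] = 28
v[6] = 44
v[7] = 44  (first piece 1, then v[6]=44)
v[8] = 46  (first piece 2, then v[6]=44)
v[9] = 66
v[10] = 66  (first piece 1, then v[9]=66)
v[11] = 68  (first piece 2, then v[9]=66)
One optimal plan: pieces 9 + 2 (1 cut) → €72 − €4 = €68.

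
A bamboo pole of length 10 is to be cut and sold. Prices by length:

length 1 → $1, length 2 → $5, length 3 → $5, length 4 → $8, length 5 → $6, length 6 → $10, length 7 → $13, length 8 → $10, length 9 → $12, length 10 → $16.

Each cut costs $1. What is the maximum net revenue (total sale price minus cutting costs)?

21

Build net[k] bottom-up: net[k] = max over allowed piece i of (p[i] + net[k−i]) − 1 per cut.
net[1] = 1
net[2] = max(1+1-1, 5+0) = 5
net[3] = max(1+5-1, 5+1-1, 5+0) = 5
net[4] = max(1+5-1, 5+5-1, 5+1-1, 8+0) = 9
net[5] = max(1+9-1, 5+5-1, 5+5-1, 8+1-1, 6+0) = 9
net[6] = max(1+9-1, 5+9-1, 5+5-1, 8+5-1, 6+1-1, 10+0) = 13
net[7] = max(1+13-1, 5+9-1, 5+9-1, …, 10+1-1, 13+0) = 13
net[8] = max(1+13-1, 5+13-1, 5+9-1, …, 13+1-1, 10+0) = 17
net[9] = max(1+17-1, 5+13-1, 5+13-1, …, 10+1-1, 12+0) = 17
net[10] = max(1+17-1, 5+17-1, 5+13-1, …, 12+1-1, 16+0) = 21
One optimal plan: pieces 2 + 2 + 2 + 2 + 2 (4 cuts) → $25 − $4 = $21.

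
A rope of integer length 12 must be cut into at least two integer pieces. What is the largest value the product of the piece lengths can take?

81

Define f[k] = max over 1≤i<k of i · max(k−i, f[k−i]); the inner max lets the remainder stay uncut if that's better.
Small cases: f[2]=1, f[3]=2, f[4]=4.
f[5] = max(1·4, 2·3, 3·2, 4·1) = 6
f[6] = max(1·6, 2·4, 3·3, 4·2, 5·1) = 9
f[7] = max(1·9, 2·6, 3·4, 4·3, 5·2, 6·1) = 12
f[8] = max(1·12, 2·9, 3·6, …, 6·2, 7·1) = 18
f[9] = max(1·18, 2·12, 3·9, …, 7·2, 8·1) = 27
f[10] = max(1·27, 2·18, 3·12, …, 8·2, 9·1) = 36
f[11] = max(1·36, 2·27, 3·18, …, 9·2, 10·1) = 54
f[12] = max(1·54, 2·36, 3·27, …, 10·2, 11·1) = 81
One optimal split: 3 + 3 + 3 + 3; product 3·3·3·3 = 81.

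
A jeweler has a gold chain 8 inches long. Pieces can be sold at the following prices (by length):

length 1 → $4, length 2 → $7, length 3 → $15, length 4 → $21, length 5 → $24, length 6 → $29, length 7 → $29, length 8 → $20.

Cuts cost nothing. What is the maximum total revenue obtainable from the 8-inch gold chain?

42

Let v[k] be the best obtainable value from length k. For each k, try every first piece i and keep the best of price[i] + v[k−i].
v[1] = 4
v[2] = max(4+4, 7+0) = 8
v[3] = max(4+8, 7+4, 15+0) = 15
v[4] = max(4+15, 7+8, 15+4, 21+0) = 21
v[5] = max(4+21, 7+15, 15+8, 21+4, 24+0) = 25
v[6] = max(4+25, 7+21, 15+15, 21+8, 24+4, 29+0) = 30
v[7] = max(4+30, 7+25, 15+21, …, 29+4, 29+0) = 36
v[8] = max(4+36, 7+30, 15+25, …, 29+4, 20+0) = 42
One optimal cutting: 4 + 4 → $21 + $21 = $42.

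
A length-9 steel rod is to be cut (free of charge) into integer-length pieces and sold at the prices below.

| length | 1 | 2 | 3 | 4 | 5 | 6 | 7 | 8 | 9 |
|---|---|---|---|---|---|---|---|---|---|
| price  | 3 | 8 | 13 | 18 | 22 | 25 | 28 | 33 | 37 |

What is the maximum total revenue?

40

Build best[k] bottom-up: best[k] = max over allowed piece i of (p[i] + best[k−i]).
best[1] = 3
best[2] = 8
best[3] = 13
best[4] = 18
best[5] = 22
best[6] = 26  (first piece 2, then best[4]=18)
best[7] = 31  (first piece 3, then best[4]=18)
best[8] = 36  (first piece 4, then best[4]=18)
best[9] = 40  (first piece 4, then best[5]=22)
One optimal cutting: 5 + 4 → $22 + $18 = $40.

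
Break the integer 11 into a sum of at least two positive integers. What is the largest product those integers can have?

54

Define g[k] = max over 1≤i<k of i · max(k−i, g[k−i]); the inner max lets the remainder stay uncut if that's better.
g[2] = 1*max(1,0) = 1*1 = 1
g[3] = 1*max(2,1) = 1*2 = 2
g[4] = 2*max(2,1) = 2*2 = 4
g[5] = 2*max(3,2) = 2*3 = 6
g[6] = 3*max(3,2) = 3*3 = 9
g[7] = 2*max(5,6) = 2*6 = 12
g[8] = 2*max(6,9) = 2*9 = 18
g[9] = 3*max(6,9) = 3*9 = 27
g[10] = 2*max(8,18) = 2*18 = 36
g[11] = 2*max(9,27) = 2*27 = 54
One optimal split: 3 + 3 + 3 + 2; product 3*3*3*2 = 54.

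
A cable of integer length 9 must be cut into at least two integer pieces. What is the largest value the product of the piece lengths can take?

27

Define P[k] = max over 1≤i<k of i · max(k−i, P[k−i]); the inner max lets the remainder stay uncut if that's better.
P[2] = 1×max(1,0) = 1×1 = 1
P[3] = 1×max(2,1) = 1×2 = 2
P[4] = 2×max(2,1) = 2×2 = 4
P[5] = 2×max(3,2) = 2×3 = 6
P[6] = 3×max(3,2) = 3×3 = 9
P[7] = 2×max(5,6) = 2×6 = 12
P[8] = 2×max(6,9) = 2×9 = 18
P[9] = 3×max(6,9) = 3×9 = 27
One optimal split: 3 + 3 + 3; product 3×3×3 = 27.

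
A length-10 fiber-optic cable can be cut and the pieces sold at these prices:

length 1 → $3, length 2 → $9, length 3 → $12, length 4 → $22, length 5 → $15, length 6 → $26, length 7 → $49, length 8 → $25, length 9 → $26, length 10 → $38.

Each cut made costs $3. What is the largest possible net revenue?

Build r[k] bottom-up: r[k] = max over allowed piece i of (p[i] + r[k−i]) − 3 per cut.
r[1] = 3
r[2] = 9
r[3] = 12
r[4] = 22
r[5] = 22  (first piece 1, then r[4]=22)
r[6] = 28  (first piece 2, then r[4]=22)
r[7] = 49
r[8] = 49  (first piece 1, then r[7]=49)
r[9] = 55  (first piece 2, then r[7]=49)
r[10] = 58  (first piece 3, then r[7]=49)
One optimal plan: pieces 7 + 3 (1 cut) → $61 − $3 = $58.

58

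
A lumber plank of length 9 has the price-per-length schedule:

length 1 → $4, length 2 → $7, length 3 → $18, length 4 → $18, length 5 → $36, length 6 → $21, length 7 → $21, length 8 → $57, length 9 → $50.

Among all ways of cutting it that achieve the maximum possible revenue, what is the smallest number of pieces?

2

Build r[k] bottom-up: r[k] = max over allowed piece i of (p[i] + r[k−i]).
r[1] = 4
r[2] = 8  (first piece 1, then r[1]=4)
r[3] = 18
r[4] = 22  (first piece 1, then r[3]=18)
r[5] = 36
r[6] = 40  (first piece 1, then r[5]=36)
r[7] = 44  (first piece 1, then r[6]=40)
r[8] = 57
r[9] = 61  (first piece 1, then r[8]=57)
Maximum revenue is $61.
Now minimize piece count subject to staying optimal: for each k, pieces[k] = 1 + min over i with p[i]+r[k−i]=r[k] of pieces[k−i].
pieces[6] = 2
pieces[7] = 3
pieces[8] = 1
pieces[9] = 2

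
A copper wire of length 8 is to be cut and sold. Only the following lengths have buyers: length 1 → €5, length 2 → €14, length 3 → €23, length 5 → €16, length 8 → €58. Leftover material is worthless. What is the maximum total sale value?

Build best[k] bottom-up: best[k] = max over allowed piece i of (p[i] + best[k−i]).
best[1] = 5
best[2] = max(5+5, 14+0) = 14
best[3] = max(5+14, 14+5, 23+0) = 23
best[4] = max(5+23, 14+14, 23+5) = 28
best[5] = max(5+28, 14+23, 23+14, 16+0) = 37
best[6] = max(5+37, 14+28, 23+23, 16+5) = 46
best[7] = max(5+46, 14+37, 23+28, 16+14) = 51
best[8] = max(5+51, 14+46, 23+37, 16+23, 58+0) = 60
One optimal cutting: 3 + 3 + 2 → €60.

60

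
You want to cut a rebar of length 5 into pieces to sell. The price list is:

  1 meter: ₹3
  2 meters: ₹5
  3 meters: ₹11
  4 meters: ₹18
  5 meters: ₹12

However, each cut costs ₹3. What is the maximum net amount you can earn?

Consider every possible first cut. net[k] is the best of p[i]+net[k−i] over all sellable i≤k, charging 3 whenever i<k.
net[1] = 3
net[2] = 5
net[3] = 11
net[4] = 18
net[5] = 18  (first piece 1, then net[4]=18)
One optimal plan: pieces 4 + 1 (1 cut) → ₹21 − ₹3 = ₹18.

18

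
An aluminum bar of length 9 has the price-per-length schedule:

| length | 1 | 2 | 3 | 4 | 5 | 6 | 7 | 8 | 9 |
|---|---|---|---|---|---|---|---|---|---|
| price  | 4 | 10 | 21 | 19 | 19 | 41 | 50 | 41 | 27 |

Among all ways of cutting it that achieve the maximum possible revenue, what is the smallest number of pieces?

3

Consider every possible first cut. r[k] is the best of p[i]+r[k−i] over all sellable i≤k.
r[1] = 4
r[2] = max(4+4, 10+0) = 10
r[3] = max(4+10, 10+4, 21+0) = 21
r[4] = max(4+21, 10+10, 21+4, 19+0) = 25
r[5] = max(4+25, 10+21, 21+10, 19+4, 19+0) = 31
r[6] = max(4+31, 10+25, 21+21, 19+10, 19+4, 41+0) = 42
r[7] = max(4+42, 10+31, 21+25, …, 41+4, 50+0) = 50
r[8] = max(4+50, 10+42, 21+31, …, 50+4, 41+0) = 54
r[9] = max(4+54, 10+50, 21+42, …, 41+4, 27+0) = 63
Maximum revenue is $63.
Now minimize piece count subject to staying optimal: for each k, pieces[k] = 1 + min over i with p[i]+r[k−i]=r[k] of pieces[k−i].
pieces[6] = 2
pieces[7] = 1
pieces[8] = 2
pieces[9] = 3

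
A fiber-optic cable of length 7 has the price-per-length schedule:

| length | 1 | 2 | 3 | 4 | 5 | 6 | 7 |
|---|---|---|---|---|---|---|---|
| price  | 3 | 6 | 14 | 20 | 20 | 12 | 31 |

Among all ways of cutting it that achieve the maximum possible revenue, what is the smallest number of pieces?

2

Build r[k] bottom-up: r[k] = max over allowed piece i of (p[i] + r[k−i]).
r[1] = 3
r[2] = 6  (first piece 1, then r[1]=3)
r[3] = 14
r[4] = 20
r[5] = 23  (first piece 1, then r[4]=20)
r[6] = 28  (first piece 3, then r[3]=14)
r[7] = 34  (first piece 3, then r[4]=20)
Maximum revenue is $34.
Now minimize piece count subject to staying optimal: for each k, pieces[k] = 1 + min over i with p[i]+r[k−i]=r[k] of pieces[k−i].
pieces[4] = 1
pieces[5] = 2
pieces[6] = 2
pieces[7] = 2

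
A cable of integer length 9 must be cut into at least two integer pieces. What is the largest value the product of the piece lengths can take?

27

Let P[k] be the best product for length k (with at least one cut). For each first piece i, the rest contributes max(k−i, P[k−i]).
P[2] = 1×max(1,0) = 1×1 = 1
P[3] = 1×max(2,1) = 1×2 = 2
P[4] = 2×max(2,1) = 2×2 = 4
P[5] = 2×max(3,2) = 2×3 = 6
P[6] = 3×max(3,2) = 3×3 = 9
P[7] = 2×max(5,6) = 2×6 = 12
P[8] = 2×max(6,9) = 2×9 = 18
P[9] = 3×max(6,9) = 3×9 = 27
One optimal split: 3 + 3 + 3; product 3×3×3 = 27.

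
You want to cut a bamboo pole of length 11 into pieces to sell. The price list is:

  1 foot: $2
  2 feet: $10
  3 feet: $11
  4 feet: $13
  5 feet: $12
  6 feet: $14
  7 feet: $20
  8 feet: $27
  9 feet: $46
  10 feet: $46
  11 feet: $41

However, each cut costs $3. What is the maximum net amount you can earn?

Build net[k] bottom-up: net[k] = max over allowed piece i of (p[i] + net[k−i]) − 3 per cut.
net[1] = 2
net[2] = max(2+2-3, 10+0) = 10
net[3] = max(2+10-3, 10+2-3, 11+0) = 11
net[4] = max(2+11-3, 10+10-3, 11+2-3, 13+0) = 17
net[5] = max(2+17-3, 10+11-3, 11+10-3, 13+2-3, 12+0) = 18
net[6] = max(2+18-3, 10+17-3, 11+11-3, 13+10-3, 12+2-3, 14+0) = 24
net[7] = max(2+24-3, 10+18-3, 11+17-3, …, 14+2-3, 20+0) = 25
net[8] = max(2+25-3, 10+24-3, 11+18-3, …, 20+2-3, 27+0) = 31
net[9] = max(2+31-3, 10+25-3, 11+24-3, …, 27+2-3, 46+0) = 46
net[10] = max(2+46-3, 10+31-3, 11+25-3, …, 46+2-3, 46+0) = 46
net[11] = max(2+46-3, 10+46-3, 11+31-3, …, 46+2-3, 41+0) = 53
One optimal plan: pieces 9 + 2 (1 cut) → $56 − $3 = $53.

53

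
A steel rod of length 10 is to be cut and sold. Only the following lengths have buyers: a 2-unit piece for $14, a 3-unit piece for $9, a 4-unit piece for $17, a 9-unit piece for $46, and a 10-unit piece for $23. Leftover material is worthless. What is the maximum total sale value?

70

Build f[k] bottom-up: f[k] = max over allowed piece i of (p[i] + f[k−i]).
f[1] = 0
f[2] = 14
f[3] = max(14+0, 9+0) = 14
f[4] = max(14+14, 9+0, 17+0) = 28
f[5] = max(14+14, 9+14, 17+0) = 28
f[6] = max(14+28, 9+14, 17+14) = 42
f[7] = max(14+28, 9+28, 17+14) = 42
f[8] = max(14+42, 9+28, 17+28) = 56
f[9] = max(14+42, 9+42, 17+28, 46+0) = 56
f[10] = max(14+56, 9+42, 17+42, 46+0, 23+0) = 70
One optimal cutting: 2 + 2 + 2 + 2 + 2 → $70.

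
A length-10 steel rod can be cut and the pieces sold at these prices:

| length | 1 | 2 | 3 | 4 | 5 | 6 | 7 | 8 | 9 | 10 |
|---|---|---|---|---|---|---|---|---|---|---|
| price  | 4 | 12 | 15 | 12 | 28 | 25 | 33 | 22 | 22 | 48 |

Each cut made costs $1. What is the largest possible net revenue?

Consider every possible first cut. r[k] is the best of p[i]+r[k−i] over all sellable i≤k, charging 1 whenever i<k.
r[1] = 4
r[2] = max(4+4-1, 12+0) = 12
r[3] = max(4+12-1, 12+4-1, 15+0) = 15
r[4] = max(4+15-1, 12+12-1, 15+4-1, 12+0) = 23
r[5] = max(4+23-1, 12+15-1, 15+12-1, 12+4-1, 28+0) = 28
r[6] = max(4+28-1, 12+23-1, 15+15-1, 12+12-1, 28+4-1, 25+0) = 34
r[7] = max(4+34-1, 12+28-1, 15+23-1, …, 25+4-1, 33+0) = 39
r[8] = max(4+39-1, 12+34-1, 15+28-1, …, 33+4-1, 22+0) = 45
r[9] = max(4+45-1, 12+39-1, 15+34-1, …, 22+4-1, 22+0) = 50
r[10] = max(4+50-1, 12+45-1, 15+39-1, …, 22+4-1, 48+0) = 56
One optimal plan: pieces 2 + 2 + 2 + 2 + 2 (4 cuts) → $60 − $4 = $56.

56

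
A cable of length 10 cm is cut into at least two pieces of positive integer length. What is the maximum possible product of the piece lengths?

Fill g[k] for k=2..10: at each k try every first piece i and multiply by the better of (k−i) uncut or g[k−i].
Small cases: g[2]=1, g[3]=2.
g[4] = max(1*3, 2*2, 3*1) = 4
g[5] = max(1*4, 2*3, 3*2, 4*1) = 6
g[6] = max(1*6, 2*4, 3*3, 4*2, 5*1) = 9
g[7] = max(1*9, 2*6, 3*4, 4*3, 5*2, 6*1) = 12
g[8] = max(1*12, 2*9, 3*6, …, 6*2, 7*1) = 18
g[9] = max(1*18, 2*12, 3*9, …, 7*2, 8*1) = 27
g[10] = max(1*27, 2*18, 3*12, …, 8*2, 9*1) = 36
One optimal split: 3 + 3 + 2 + 2; product 3*3*2*2 = 36.

36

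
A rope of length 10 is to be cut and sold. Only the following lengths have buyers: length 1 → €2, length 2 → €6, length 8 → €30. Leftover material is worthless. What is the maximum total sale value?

Build best[k] bottom-up: best[k] = max over allowed piece i of (p[i] + best[k−i]).
best[1] = 2
best[2] = 6
best[3] = 8  (first piece 1, then best[2]=6)
best[4] = 12  (first piece 2, then best[2]=6)
best[5] = 14  (first piece 1, then best[4]=12)
best[6] = 18  (first piece 2, then best[4]=12)
best[7] = 20  (first piece 1, then best[6]=18)
best[8] = 30
best[9] = 32  (first piece 1, then best[8]=30)
best[10] = 36  (first piece 2, then best[8]=30)
One optimal cutting: 8 + 2 → €36.

36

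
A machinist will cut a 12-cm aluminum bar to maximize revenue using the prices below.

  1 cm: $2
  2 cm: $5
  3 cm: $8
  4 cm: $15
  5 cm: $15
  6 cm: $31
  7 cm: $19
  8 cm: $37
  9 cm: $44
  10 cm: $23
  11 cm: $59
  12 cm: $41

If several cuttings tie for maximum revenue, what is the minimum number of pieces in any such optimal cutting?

Build r[k] bottom-up: r[k] = max over allowed piece i of (p[i] + r[k−i]).
r[1] = 2
r[2] = max(2+2, 5+0) = 5
r[3] = max(2+5, 5+2, 8+0) = 8
r[4] = max(2+8, 5+5, 8+2, 15+0) = 15
r[5] = max(2+15, 5+8, 8+5, 15+2, 15+0) = 17
r[6] = max(2+17, 5+15, 8+8, 15+5, 15+2, 31+0) = 31
r[7] = max(2+31, 5+17, 8+15, …, 31+2, 19+0) = 33
r[8] = max(2+33, 5+31, 8+17, …, 19+2, 37+0) = 37
r[9] = max(2+37, 5+33, 8+31, …, 37+2, 44+0) = 44
r[10] = max(2+44, 5+37, 8+33, …, 44+2, 23+0) = 46
r[11] = max(2+46, 5+44, 8+37, …, 23+2, 59+0) = 59
r[12] = max(2+59, 5+46, 8+44, …, 59+2, 41+0) = 62
Maximum revenue is $62.
Now minimize piece count subject to staying optimal: for each k, pieces[k] = 1 + min over i with p[i]+r[k−i]=r[k] of pieces[k−i].
pieces[9] = 1
pieces[10] = 2
pieces[11] = 1
pieces[12] = 2

2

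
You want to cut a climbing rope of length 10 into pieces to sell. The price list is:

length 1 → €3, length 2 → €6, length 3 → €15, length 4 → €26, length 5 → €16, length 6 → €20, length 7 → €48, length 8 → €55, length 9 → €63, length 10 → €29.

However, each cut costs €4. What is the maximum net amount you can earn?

Let r[k] be the best obtainable value from length k. For each k, try every first piece i and keep the best of price[i] + r[k−i] minus the 4 cut fee when i<k.
r[1] = 3
r[2] = 6
r[3] = 15
r[4] = 26
r[5] = 25  (first piece 1, then r[4]=26)
r[6] = 28  (first piece 2, then r[4]=26)
r[7] = 48
r[8] = 55
r[9] = 63
r[10] = 62  (first piece 1, then r[9]=63)
One optimal plan: pieces 9 + 1 (1 cut) → €66 − €4 = €62.

62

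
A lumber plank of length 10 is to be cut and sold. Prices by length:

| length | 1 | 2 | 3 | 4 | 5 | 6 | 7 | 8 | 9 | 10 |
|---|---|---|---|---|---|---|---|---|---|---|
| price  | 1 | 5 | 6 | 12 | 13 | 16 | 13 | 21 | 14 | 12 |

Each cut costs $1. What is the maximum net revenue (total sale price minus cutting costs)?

27

Build net[k] bottom-up: net[k] = max over allowed piece i of (p[i] + net[k−i]) − 1 per cut.
net[1] = 1
net[2] = max(1+1-1, 5+0) = 5
net[3] = max(1+5-1, 5+1-1, 6+0) = 6
net[4] = max(1+6-1, 5+5-1, 6+1-1, 12+0) = 12
net[5] = max(1+12-1, 5+6-1, 6+5-1, 12+1-1, 13+0) = 13
net[6] = max(1+13-1, 5+12-1, 6+6-1, 12+5-1, 13+1-1, 16+0) = 16
net[7] = max(1+16-1, 5+13-1, 6+12-1, …, 16+1-1, 13+0) = 17
net[8] = max(1+17-1, 5+16-1, 6+13-1, …, 13+1-1, 21+0) = 23
net[9] = max(1+23-1, 5+17-1, 6+16-1, …, 21+1-1, 14+0) = 24
net[10] = max(1+24-1, 5+23-1, 6+17-1, …, 14+1-1, 12+0) = 27
One optimal plan: pieces 4 + 4 + 2 (2 cuts) → $29 − $2 = $27.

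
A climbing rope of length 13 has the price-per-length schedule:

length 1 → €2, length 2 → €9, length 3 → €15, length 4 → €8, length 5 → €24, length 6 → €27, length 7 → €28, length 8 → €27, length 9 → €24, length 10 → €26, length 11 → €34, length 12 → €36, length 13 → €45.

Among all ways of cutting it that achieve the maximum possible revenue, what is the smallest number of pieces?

Consider every possible first cut. r[k] is the best of p[i]+r[k−i] over all sellable i≤k.
r[1] = 2
r[2] = max(2+2, 9+0) = 9
r[3] = max(2+9, 9+2, 15+0) = 15
r[4] = max(2+15, 9+9, 15+2, 8+0) = 18
r[5] = max(2+18, 9+15, 15+9, 8+2, 24+0) = 24
r[6] = max(2+24, 9+18, 15+15, 8+9, 24+2, 27+0) = 30
r[7] = max(2+30, 9+24, 15+18, …, 27+2, 28+0) = 33
r[8] = max(2+33, 9+30, 15+24, …, 28+2, 27+0) = 39
r[9] = max(2+39, 9+33, 15+30, …, 27+2, 24+0) = 45
r[10] = max(2+45, 9+39, 15+33, …, 24+2, 26+0) = 48
r[11] = max(2+48, 9+45, 15+39, …, 26+2, 34+0) = 54
r[12] = max(2+54, 9+48, 15+45, …, 34+2, 36+0) = 60
r[13] = max(2+60, 9+54, 15+48, …, 36+2, 45+0) = 63
Maximum revenue is €63.
Now minimize piece count subject to staying optimal: for each k, pieces[k] = 1 + min over i with p[i]+r[k−i]=r[k] of pieces[k−i].
pieces[10] = 2
pieces[11] = 3
pieces[12] = 4
pieces[13] = 3

3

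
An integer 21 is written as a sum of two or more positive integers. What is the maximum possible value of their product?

Define m[k] = max over 1≤i<k of i · max(k−i, m[k−i]); the inner max lets the remainder stay uncut if that's better.
Small cases: m[2]=1, m[3]=2, m[4]=4, m[5]=6, m[6]=9, m[7]=12, m[8]=18, m[9]=27, m[10]=36, m[11]=54, m[12]=81, m[13]=108, m[14]=162.
m[15] = 3*max(12,81) = 3*81 = 243
m[16] = 2*max(14,162) = 2*162 = 324
m[17] = 2*max(15,243) = 2*243 = 486
m[18] = 3*max(15,243) = 3*243 = 729
m[19] = 2*max(17,486) = 2*486 = 972
m[20] = 2*max(18,729) = 2*729 = 1458
m[21] = 3*max(18,729) = 3*729 = 2187
One optimal split: 3 + 3 + 3 + 3 + 3 + 3 + 3; product 3*3*3*3*3*3*3 = 2187.

2187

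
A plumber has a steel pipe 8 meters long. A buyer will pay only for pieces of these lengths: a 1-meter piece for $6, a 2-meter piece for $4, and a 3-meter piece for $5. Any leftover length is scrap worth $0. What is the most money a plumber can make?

Consider every possible first cut. best[k] is the best of p[i]+best[k−i] over all sellable i≤k.
best[1] = 6
best[2] = max(6+6, 4+0) = 12
best[3] = max(6+12, 4+6, 5+0) = 18
best[4] = max(6+18, 4+12, 5+6) = 24
best[5] = max(6+24, 4+18, 5+12) = 30
best[6] = max(6+30, 4+24, 5+18) = 36
best[7] = max(6+36, 4+30, 5+24) = 42
best[8] = max(6+42, 4+36, 5+30) = 48
One optimal cutting: 1 + 1 + 1 + 1 + 1 + 1 + 1 + 1 → $48.

48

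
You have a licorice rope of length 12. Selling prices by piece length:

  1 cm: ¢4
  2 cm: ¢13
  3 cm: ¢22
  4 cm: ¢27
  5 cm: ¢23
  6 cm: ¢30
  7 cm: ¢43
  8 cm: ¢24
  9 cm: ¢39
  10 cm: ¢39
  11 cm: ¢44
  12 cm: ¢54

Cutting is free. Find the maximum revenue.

88

Build R[k] bottom-up: R[k] = max over allowed piece i of (p[i] + R[k−i]).
R[1] = 4
R[2] = 13
R[3] = 22
R[4] = 27
R[5] = 35  (first piece 2, then R[3]=22)
R[6] = 44  (first piece 3, then R[3]=22)
R[7] = 49  (first piece 3, then R[4]=27)
R[8] = 57  (first piece 2, then R[6]=44)
R[9] = 66  (first piece 3, then R[6]=44)
R[10] = 71  (first piece 3, then R[7]=49)
R[11] = 79  (first piece 2, then R[9]=66)
R[12] = 88  (first piece 3, then R[9]=66)
One optimal cutting: 3 + 3 + 3 + 3 → ¢22 + ¢22 + ¢22 + ¢22 = ¢88.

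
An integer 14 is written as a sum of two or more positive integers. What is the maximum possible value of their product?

162

Let g[k] be the best product for length k (with at least one cut). For each first piece i, the rest contributes max(k−i, g[k−i]).
g[2] = 1*max(1,0) = 1*1 = 1
g[3] = max(1*2, 2*1) = 2
g[4] = max(1*3, 2*2, 3*1) = 4
g[5] = max(1*4, 2*3, 3*2, 4*1) = 6
g[6] = max(1*6, 2*4, 3*3, 4*2, 5*1) = 9
g[7] = max(1*9, 2*6, 3*4, 4*3, 5*2, 6*1) = 12
g[8] = max(1*12, 2*9, 3*6, …, 6*2, 7*1) = 18
g[9] = max(1*18, 2*12, 3*9, …, 7*2, 8*1) = 27
g[10] = max(1*27, 2*18, 3*12, …, 8*2, 9*1) = 36
g[11] = max(1*36, 2*27, 3*18, …, 9*2, 10*1) = 54
g[12] = max(1*54, 2*36, 3*27, …, 10*2, 11*1) = 81
g[13] = max(1*81, 2*54, 3*36, …, 11*2, 12*1) = 108
g[14] = max(1*108, 2*81, 3*54, …, 12*2, 13*1) = 162
One optimal split: 3 + 3 + 3 + 3 + 2; product 3*3*3*3*2 = 162.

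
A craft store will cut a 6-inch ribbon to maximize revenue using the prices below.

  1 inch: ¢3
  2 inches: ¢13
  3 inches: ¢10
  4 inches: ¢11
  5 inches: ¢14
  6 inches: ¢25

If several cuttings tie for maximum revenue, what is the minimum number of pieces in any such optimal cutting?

3

Let r[k] be the best obtainable value from length k. For each k, try every first piece i and keep the best of price[i] + r[k−i].
r[1] = 3
r[2] = 13
r[3] = 16  (first piece 1, then r[2]=13)
r[4] = 26  (first piece 2, then r[2]=13)
r[5] = 29  (first piece 1, then r[4]=26)
r[6] = 39  (first piece 2, then r[4]=26)
Maximum revenue is ¢39.
Now minimize piece count subject to staying optimal: for each k, pieces[k] = 1 + min over i with p[i]+r[k−i]=r[k] of pieces[k−i].
pieces[3] = 2
pieces[4] = 2
pieces[5] = 3
pieces[6] = 3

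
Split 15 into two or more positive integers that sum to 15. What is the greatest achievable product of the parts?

Define g[k] = max over 1≤i<k of i · max(k−i, g[k−i]); the inner max lets the remainder stay uncut if that's better.
g[2] = 1*max(1,0) = 1*1 = 1
g[3] = max(1*2, 2*1) = 2
g[4] = max(1*3, 2*2, 3*1) = 4
g[5] = max(1*4, 2*3, 3*2, 4*1) = 6
g[6] = max(1*6, 2*4, 3*3, 4*2, 5*1) = 9
g[7] = max(1*9, 2*6, 3*4, 4*3, 5*2, 6*1) = 12
g[8] = max(1*12, 2*9, 3*6, …, 6*2, 7*1) = 18
g[9] = max(1*18, 2*12, 3*9, …, 7*2, 8*1) = 27
g[10] = max(1*27, 2*18, 3*12, …, 8*2, 9*1) = 36
g[11] = max(1*36, 2*27, 3*18, …, 9*2, 10*1) = 54
g[12] = max(1*54, 2*36, 3*27, …, 10*2, 11*1) = 81
g[13] = max(1*81, 2*54, 3*36, …, 11*2, 12*1) = 108
g[14] = max(1*108, 2*81, 3*54, …, 12*2, 13*1) = 162
g[15] = max(1*162, 2*108, 3*81, …, 13*2, 14*1) = 243
One optimal split: 3 + 3 + 3 + 3 + 3; product 3*3*3*3*3 = 243.

243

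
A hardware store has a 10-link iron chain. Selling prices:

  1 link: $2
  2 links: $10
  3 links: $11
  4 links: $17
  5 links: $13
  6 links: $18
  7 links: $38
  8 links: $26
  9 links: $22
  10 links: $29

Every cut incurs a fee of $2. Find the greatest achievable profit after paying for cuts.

Consider every possible first cut. v[k] is the best of p[i]+v[k−i] over all sellable i≤k, charging 2 whenever i<k.
v[1] = 2
v[2] = 10
v[3] = 11
v[4] = 18  (first piece 2, then v[2]=10)
v[5] = 19  (first piece 2, then v[3]=11)
v[6] = 26  (first piece 2, then v[4]=18)
v[7] = 38
v[8] = 38  (first piece 1, then v[7]=38)
v[9] = 46  (first piece 2, then v[7]=38)
v[10] = 47  (first piece 3, then v[7]=38)
One optimal plan: pieces 7 + 3 (1 cut) → $49 − $2 = $47.

47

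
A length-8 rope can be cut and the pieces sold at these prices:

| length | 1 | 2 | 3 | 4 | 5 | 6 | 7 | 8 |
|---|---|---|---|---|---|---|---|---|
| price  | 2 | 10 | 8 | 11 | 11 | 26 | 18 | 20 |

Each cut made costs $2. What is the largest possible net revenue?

Consider every possible first cut. r[k] is the best of p[i]+r[k−i] over all sellable i≤k, charging 2 whenever i<k.
r[1] = 2
r[2] = 10
r[3] = 10  (first piece 1, then r[2]=10)
r[4] = 18  (first piece 2, then r[2]=10)
r[5] = 18  (first piece 1, then r[4]=18)
r[6] = 26  (first piece 2, then r[4]=18)
r[7] = 26  (first piece 1, then r[6]=26)
r[8] = 34  (first piece 2, then r[6]=26)
One optimal plan: pieces 2 + 2 + 2 + 2 (3 cuts) → $40 − $6 = $34.

34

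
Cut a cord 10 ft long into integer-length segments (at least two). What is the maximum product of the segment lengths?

36

Let P[k] be the best product for length k (with at least one cut). For each first piece i, the rest contributes max(k−i, P[k−i]).
Small cases: P[2]=1, P[3]=2.
P[4] = 2×max(2,1) = 2×2 = 4
P[5] = 2×max(3,2) = 2×3 = 6
P[6] = 3×max(3,2) = 3×3 = 9
P[7] = 2×max(5,6) = 2×6 = 12
P[8] = 2×max(6,9) = 2×9 = 18
P[9] = 3×max(6,9) = 3×9 = 27
P[10] = 2×max(8,18) = 2×18 = 36
One optimal split: 3 + 3 + 2 + 2; product 3×3×2×2 = 36.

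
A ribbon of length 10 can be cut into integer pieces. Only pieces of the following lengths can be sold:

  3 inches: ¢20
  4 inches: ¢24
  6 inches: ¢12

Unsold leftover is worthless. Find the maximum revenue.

Build best[k] bottom-up: best[k] = max over allowed piece i of (p[i] + best[k−i]).
best[1] = 0
best[2] = 0
best[3] = 20
best[4] = 24
best[5] = 24
best[6] = 40  (first piece 3, then best[3]=20)
best[7] = 44  (first piece 3, then best[4]=24)
best[8] = 48  (first piece 4, then best[4]=24)
best[9] = 60  (first piece 3, then best[6]=40)
best[10] = 64  (first piece 3, then best[7]=44)
One optimal cutting: 4 + 3 + 3 → ¢64.

64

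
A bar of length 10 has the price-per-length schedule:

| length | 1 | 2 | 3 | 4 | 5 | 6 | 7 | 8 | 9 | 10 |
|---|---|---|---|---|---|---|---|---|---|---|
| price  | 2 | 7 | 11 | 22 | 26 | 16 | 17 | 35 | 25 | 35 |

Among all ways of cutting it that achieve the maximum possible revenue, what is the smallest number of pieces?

Build r[k] bottom-up: r[k] = max over allowed piece i of (p[i] + r[k−i]).
r[1] = 2
r[2] = max(2+2, 7+0) = 7
r[3] = max(2+7, 7+2, 11+0) = 11
r[4] = max(2+11, 7+7, 11+2, 22+0) = 22
r[5] = max(2+22, 7+11, 11+7, 22+2, 26+0) = 26
r[6] = max(2+26, 7+22, 11+11, 22+7, 26+2, 16+0) = 29
r[7] = max(2+29, 7+26, 11+22, …, 16+2, 17+0) = 33
r[8] = max(2+33, 7+29, 11+26, …, 17+2, 35+0) = 44
r[9] = max(2+44, 7+33, 11+29, …, 35+2, 25+0) = 48
r[10] = max(2+48, 7+44, 11+33, …, 25+2, 35+0) = 52
Maximum revenue is $52.
Now minimize piece count subject to staying optimal: for each k, pieces[k] = 1 + min over i with p[i]+r[k−i]=r[k] of pieces[k−i].
pieces[7] = 2
pieces[8] = 2
pieces[9] = 2
pieces[10] = 2

2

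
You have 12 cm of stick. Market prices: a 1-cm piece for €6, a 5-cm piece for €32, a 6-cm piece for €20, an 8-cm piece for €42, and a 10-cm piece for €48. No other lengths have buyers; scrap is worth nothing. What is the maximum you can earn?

Consider every possible first cut. f[k] is the best of p[i]+f[k−i] over all sellable i≤k.
f[1] = 6
f[2] = 12  (first piece 1, then f[1]=6)
f[3] = 18  (first piece 1, then f[2]=12)
f[4] = 24  (first piece 1, then f[3]=18)
f[5] = 32
f[6] = 38  (first piece 1, then f[5]=32)
f[7] = 44  (first piece 1, then f[6]=38)
f[8] = 50  (first piece 1, then f[7]=44)
f[9] = 56  (first piece 1, then f[8]=50)
f[10] = 64  (first piece 5, then f[5]=32)
f[11] = 70  (first piece 1, then f[10]=64)
f[12] = 76  (first piece 1, then f[11]=70)
One optimal cutting: 5 + 5 + 1 + 1 → €76.

76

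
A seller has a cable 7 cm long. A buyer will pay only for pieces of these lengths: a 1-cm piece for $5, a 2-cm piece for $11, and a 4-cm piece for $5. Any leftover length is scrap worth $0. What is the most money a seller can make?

38

Consider every possible first cut. f[k] is the best of p[i]+f[k−i] over all sellable i≤k.
f[1] = 5
f[2] = 11
f[3] = 16  (first piece 1, then f[2]=11)
f[4] = 22  (first piece 2, then f[2]=11)
f[5] = 27  (first piece 1, then f[4]=22)
f[6] = 33  (first piece 2, then f[4]=22)
f[7] = 38  (first piece 1, then f[6]=33)
One optimal cutting: 2 + 2 + 2 + 1 → $38.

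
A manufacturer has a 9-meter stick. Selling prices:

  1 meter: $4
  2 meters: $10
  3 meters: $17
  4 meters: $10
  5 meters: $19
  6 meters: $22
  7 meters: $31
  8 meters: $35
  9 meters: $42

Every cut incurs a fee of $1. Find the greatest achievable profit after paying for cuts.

Build r[k] bottom-up: r[k] = max over allowed piece i of (p[i] + r[k−i]) − 1 per cut.
r[1] = 4
r[2] = max(4+4-1, 10+0) = 10
r[3] = max(4+10-1, 10+4-1, 17+0) = 17
r[4] = max(4+17-1, 10+10-1, 17+4-1, 10+0) = 20
r[5] = max(4+20-1, 10+17-1, 17+10-1, 10+4-1, 19+0) = 26
r[6] = max(4+26-1, 10+20-1, 17+17-1, 10+10-1, 19+4-1, 22+0) = 33
r[7] = max(4+33-1, 10+26-1, 17+20-1, …, 22+4-1, 31+0) = 36
r[8] = max(4+36-1, 10+33-1, 17+26-1, …, 31+4-1, 35+0) = 42
r[9] = max(4+42-1, 10+36-1, 17+33-1, …, 35+4-1, 42+0) = 49
One optimal plan: pieces 3 + 3 + 3 (2 cuts) → $51 − $2 = $49.

49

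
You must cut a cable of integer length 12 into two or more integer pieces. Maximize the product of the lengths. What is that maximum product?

81

Let P[k] be the best product for length k (with at least one cut). For each first piece i, the rest contributes max(k−i, P[k−i]).
P[2] = 1·max(1,0) = 1·1 = 1
P[3] = max(1·2, 2·1) = 2
P[4] = max(1·3, 2·2, 3·1) = 4
P[5] = max(1·4, 2·3, 3·2, 4·1) = 6
P[6] = max(1·6, 2·4, 3·3, 4·2, 5·1) = 9
P[7] = max(1·9, 2·6, 3·4, 4·3, 5·2, 6·1) = 12
P[8] = max(1·12, 2·9, 3·6, …, 6·2, 7·1) = 18
P[9] = max(1·18, 2·12, 3·9, …, 7·2, 8·1) = 27
P[10] = max(1·27, 2·18, 3·12, …, 8·2, 9·1) = 36
P[11] = max(1·36, 2·27, 3·18, …, 9·2, 10·1) = 54
P[12] = max(1·54, 2·36, 3·27, …, 10·2, 11·1) = 81
One optimal split: 3 + 3 + 3 + 3; product 3·3·3·3 = 81.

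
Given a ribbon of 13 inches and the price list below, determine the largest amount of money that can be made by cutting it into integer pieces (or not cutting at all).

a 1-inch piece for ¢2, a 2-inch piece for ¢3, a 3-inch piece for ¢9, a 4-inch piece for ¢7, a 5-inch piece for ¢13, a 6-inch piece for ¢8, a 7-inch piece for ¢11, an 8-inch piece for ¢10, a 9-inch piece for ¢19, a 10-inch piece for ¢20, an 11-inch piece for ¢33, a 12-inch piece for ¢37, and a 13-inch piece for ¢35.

39

Build v[k] bottom-up: v[k] = max over allowed piece i of (p[i] + v[k−i]).
v[1] = 2
v[2] = max(2+2, 3+0) = 4
v[3] = max(2+4, 3+2, 9+0) = 9
v[4] = max(2+9, 3+4, 9+2, 7+0) = 11
v[5] = max(2+11, 3+9, 9+4, 7+2, 13+0) = 13
v[6] = max(2+13, 3+11, 9+9, 7+4, 13+2, 8+0) = 18
v[7] = max(2+18, 3+13, 9+11, …, 8+2, 11+0) = 20
v[8] = max(2+20, 3+18, 9+13, …, 11+2, 10+0) = 22
v[9] = max(2+22, 3+20, 9+18, …, 10+2, 19+0) = 27
v[10] = max(2+27, 3+22, 9+20, …, 19+2, 20+0) = 29
v[11] = max(2+29, 3+27, 9+22, …, 20+2, 33+0) = 33
v[12] = max(2+33, 3+29, 9+27, …, 33+2, 37+0) = 37
v[13] = max(2+37, 3+33, 9+29, …, 37+2, 35+0) = 39
One optimal cutting: 12 + 1 → ¢37 + ¢2 = ¢39.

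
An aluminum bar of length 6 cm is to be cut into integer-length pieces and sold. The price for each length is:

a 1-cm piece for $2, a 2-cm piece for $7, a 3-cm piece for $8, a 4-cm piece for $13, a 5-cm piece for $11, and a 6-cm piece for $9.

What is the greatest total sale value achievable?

21

Build R[k] bottom-up: R[k] = max over allowed piece i of (p[i] + R[k−i]).
R[1] = 2
R[2] = 7
R[3] = 9  (first piece 1, then R[2]=7)
R[4] = 14  (first piece 2, then R[2]=7)
R[5] = 16  (first piece 1, then R[4]=14)
R[6] = 21  (first piece 2, then R[4]=14)
One optimal cutting: 2 + 2 + 2 → $7 + $7 + $7 = $21.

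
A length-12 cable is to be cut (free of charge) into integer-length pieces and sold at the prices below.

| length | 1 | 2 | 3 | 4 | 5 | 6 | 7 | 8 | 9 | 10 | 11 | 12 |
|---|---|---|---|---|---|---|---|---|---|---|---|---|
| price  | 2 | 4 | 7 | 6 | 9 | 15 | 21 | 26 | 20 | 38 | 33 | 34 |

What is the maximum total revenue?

Consider every possible first cut. best[k] is the best of p[i]+best[k−i] over all sellable i≤k.
best[1] = 2
best[2] = 4  (first piece 1, then best[1]=2)
best[3] = 7
best[4] = 9  (first piece 1, then best[3]=7)
best[5] = 11  (first piece 1, then best[4]=9)
best[6] = 15
best[7] = 21
best[8] = 26
best[9] = 28  (first piece 1, then best[8]=26)
best[10] = 38
best[11] = 40  (first piece 1, then best[10]=38)
best[12] = 42  (first piece 1, then best[11]=40)
One optimal cutting: 10 + 1 + 1 → €38 + €2 + €2 = €42.

42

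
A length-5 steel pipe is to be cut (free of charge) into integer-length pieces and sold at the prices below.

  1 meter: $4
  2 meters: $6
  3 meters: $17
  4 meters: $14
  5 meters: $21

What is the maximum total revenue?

Consider every possible first cut. R[k] is the best of p[i]+R[k−i] over all sellable i≤k.
R[1] = 4
R[2] = max(4+4, 6+0) = 8
R[3] = max(4+8, 6+4, 17+0) = 17
R[4] = max(4+17, 6+8, 17+4, 14+0) = 21
R[5] = max(4+21, 6+17, 17+8, 14+4, 21+0) = 25
One optimal cutting: 3 + 1 + 1 → $17 + $4 + $4 = $25.

25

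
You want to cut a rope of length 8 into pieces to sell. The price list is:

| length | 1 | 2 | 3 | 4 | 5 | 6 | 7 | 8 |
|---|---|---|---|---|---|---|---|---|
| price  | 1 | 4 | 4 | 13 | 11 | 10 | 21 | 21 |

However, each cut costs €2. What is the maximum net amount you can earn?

24

Consider every possible first cut. net[k] is the best of p[i]+net[k−i] over all sellable i≤k, charging 2 whenever i<k.
net[1] = 1
net[2] = 4
net[3] = 4
net[4] = 13
net[5] = 12  (first piece 1, then net[4]=13)
net[6] = 15  (first piece 2, then net[4]=13)
net[7] = 21
net[8] = 24  (first piece 4, then net[4]=13)
One optimal plan: pieces 4 + 4 (1 cut) → €26 − €2 = €24.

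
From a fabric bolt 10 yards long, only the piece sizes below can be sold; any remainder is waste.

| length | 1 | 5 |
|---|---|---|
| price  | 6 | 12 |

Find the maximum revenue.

60

Consider every possible first cut. f[k] is the best of p[i]+f[k−i] over all sellable i≤k.
f[1] = 6
f[2] = 12  (first piece 1, then f[1]=6)
f[3] = 18  (first piece 1, then f[2]=12)
f[4] = 24  (first piece 1, then f[3]=18)
f[5] = max(6+24, 12+0) = 30
f[6] = max(6+30, 12+6) = 36
f[7] = max(6+36, 12+12) = 42
f[8] = max(6+42, 12+18) = 48
f[9] = max(6+48, 12+24) = 54
f[10] = max(6+54, 12+30) = 60
One optimal cutting: 1 + 1 + 1 + 1 + 1 + 1 + 1 + 1 + 1 + 1 → $60.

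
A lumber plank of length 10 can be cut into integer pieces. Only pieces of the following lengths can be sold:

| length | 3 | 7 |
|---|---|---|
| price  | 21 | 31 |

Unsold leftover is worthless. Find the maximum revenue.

63

Let best[k] be the best obtainable value from length k. For each k, try every first piece i and keep the best of price[i] + best[k−i].
best[1] = 0
best[2] = 0
best[3] = 21
best[4] = 21
best[5] = 21
best[6] = 42  (first piece 3, then best[3]=21)
best[7] = max(21+21, 31+0) = 42
best[8] = max(21+21, 31+0) = 42
best[9] = max(21+42, 31+0) = 63
best[10] = max(21+42, 31+21) = 63
One optimal cutting: pieces 3 + 3 + 3 with 1 foot of scrap → $63.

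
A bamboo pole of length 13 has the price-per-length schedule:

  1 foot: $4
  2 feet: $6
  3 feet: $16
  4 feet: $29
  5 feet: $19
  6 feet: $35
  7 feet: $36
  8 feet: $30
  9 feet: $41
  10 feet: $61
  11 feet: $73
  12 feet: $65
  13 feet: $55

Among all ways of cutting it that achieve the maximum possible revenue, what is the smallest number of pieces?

Let r[k] be the best obtainable value from length k. For each k, try every first piece i and keep the best of price[i] + r[k−i].
r[1] = 4
r[2] = max(4+4, 6+0) = 8
r[3] = max(4+8, 6+4, 16+0) = 16
r[4] = max(4+16, 6+8, 16+4, 29+0) = 29
r[5] = max(4+29, 6+16, 16+8, 29+4, 19+0) = 33
r[6] = max(4+33, 6+29, 16+16, 29+8, 19+4, 35+0) = 37
r[7] = max(4+37, 6+33, 16+29, …, 35+4, 36+0) = 45
r[8] = max(4+45, 6+37, 16+33, …, 36+4, 30+0) = 58
r[9] = max(4+58, 6+45, 16+37, …, 30+4, 41+0) = 62
r[10] = max(4+62, 6+58, 16+45, …, 41+4, 61+0) = 66
r[11] = max(4+66, 6+62, 16+58, …, 61+4, 73+0) = 74
r[12] = max(4+74, 6+66, 16+62, …, 73+4, 65+0) = 87
r[13] = max(4+87, 6+74, 16+66, …, 65+4, 55+0) = 91
Maximum revenue is $91.
Now minimize piece count subject to staying optimal: for each k, pieces[k] = 1 + min over i with p[i]+r[k−i]=r[k] of pieces[k−i].
pieces[10] = 4
pieces[11] = 3
pieces[12] = 3
pieces[13] = 4

4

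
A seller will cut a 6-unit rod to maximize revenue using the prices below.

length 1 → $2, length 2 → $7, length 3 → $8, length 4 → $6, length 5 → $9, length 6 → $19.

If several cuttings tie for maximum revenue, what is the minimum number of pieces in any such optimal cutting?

Consider every possible first cut. r[k] is the best of p[i]+r[k−i] over all sellable i≤k.
r[1] = 2
r[2] = 7
r[3] = 9  (first piece 1, then r[2]=7)
r[4] = 14  (first piece 2, then r[2]=7)
r[5] = 16  (first piece 1, then r[4]=14)
r[6] = 21  (first piece 2, then r[4]=14)
Maximum revenue is $21.
Now minimize piece count subject to staying optimal: for each k, pieces[k] = 1 + min over i with p[i]+r[k−i]=r[k] of pieces[k−i].
pieces[3] = 2
pieces[4] = 2
pieces[5] = 3
pieces[6] = 3

3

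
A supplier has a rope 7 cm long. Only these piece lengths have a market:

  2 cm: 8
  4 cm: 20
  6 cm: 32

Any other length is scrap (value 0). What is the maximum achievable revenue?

32

Consider every possible first cut. best[k] is the best of p[i]+best[k−i] over all sellable i≤k.
best[1] = 0
best[2] = 8
best[3] = 8
best[4] = max(8+8, 20+0) = 20
best[5] = max(8+8, 20+0) = 20
best[6] = max(8+20, 20+8, 32+0) = 32
best[7] = max(8+20, 20+8, 32+0) = 32
One optimal cutting: pieces 6 with 1 cm of scrap → 32.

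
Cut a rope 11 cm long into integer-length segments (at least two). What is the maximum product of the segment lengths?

Define m[k] = max over 1≤i<k of i · max(k−i, m[k−i]); the inner max lets the remainder stay uncut if that's better.
m[2] = 1×max(1,0) = 1×1 = 1
m[3] = max(1×2, 2×1) = 2
m[4] = max(1×3, 2×2, 3×1) = 4
m[5] = max(1×4, 2×3, 3×2, 4×1) = 6
m[6] = max(1×6, 2×4, 3×3, 4×2, 5×1) = 9
m[7] = max(1×9, 2×6, 3×4, 4×3, 5×2, 6×1) = 12
m[8] = max(1×12, 2×9, 3×6, …, 6×2, 7×1) = 18
m[9] = max(1×18, 2×12, 3×9, …, 7×2, 8×1) = 27
m[10] = max(1×27, 2×18, 3×12, …, 8×2, 9×1) = 36
m[11] = max(1×36, 2×27, 3×18, …, 9×2, 10×1) = 54
One optimal split: 3 + 3 + 3 + 2; product 3×3×3×2 = 54.

54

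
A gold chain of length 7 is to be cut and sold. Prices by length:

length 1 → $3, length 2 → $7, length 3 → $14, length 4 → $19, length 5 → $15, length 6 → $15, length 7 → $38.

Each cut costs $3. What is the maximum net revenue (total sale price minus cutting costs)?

Build v[k] bottom-up: v[k] = max over allowed piece i of (p[i] + v[k−i]) − 3 per cut.
v[1] = 3
v[2] = max(3+3-3, 7+0) = 7
v[3] = max(3+7-3, 7+3-3, 14+0) = 14
v[4] = max(3+14-3, 7+7-3, 14+3-3, 19+0) = 19
v[5] = max(3+19-3, 7+14-3, 14+7-3, 19+3-3, 15+0) = 19
v[6] = max(3+19-3, 7+19-3, 14+14-3, 19+7-3, 15+3-3, 15+0) = 25
v[7] = max(3+25-3, 7+19-3, 14+19-3, …, 15+3-3, 38+0) = 38
Best is to make no cuts and sell whole for $38.

38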